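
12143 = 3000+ 9143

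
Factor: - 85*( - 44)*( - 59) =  - 2^2*5^1*11^1*17^1*59^1=-220660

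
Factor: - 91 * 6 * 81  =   - 2^1*3^5*7^1*13^1 = - 44226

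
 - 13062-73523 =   -  86585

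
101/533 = 101/533 = 0.19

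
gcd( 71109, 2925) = 9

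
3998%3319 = 679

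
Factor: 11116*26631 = 2^2 * 3^2*7^1*11^1*269^1*397^1 = 296030196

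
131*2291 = 300121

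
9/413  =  9/413 = 0.02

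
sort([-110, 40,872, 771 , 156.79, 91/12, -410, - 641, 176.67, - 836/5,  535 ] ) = [ - 641,  -  410, - 836/5, - 110,91/12, 40, 156.79, 176.67, 535, 771,  872 ] 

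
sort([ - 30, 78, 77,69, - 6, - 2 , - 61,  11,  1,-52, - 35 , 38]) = [ - 61,  -  52, - 35, - 30, - 6, - 2 , 1, 11, 38,69, 77, 78 ] 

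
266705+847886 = 1114591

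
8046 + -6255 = 1791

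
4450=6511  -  2061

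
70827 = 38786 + 32041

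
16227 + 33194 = 49421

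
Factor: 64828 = 2^2*19^1 * 853^1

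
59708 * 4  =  238832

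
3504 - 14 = 3490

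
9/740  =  9/740 = 0.01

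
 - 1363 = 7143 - 8506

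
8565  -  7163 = 1402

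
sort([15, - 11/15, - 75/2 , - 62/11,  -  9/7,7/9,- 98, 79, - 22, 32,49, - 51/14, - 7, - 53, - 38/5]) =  [ - 98, - 53 ,-75/2, - 22 , - 38/5, - 7, - 62/11 , - 51/14, - 9/7,-11/15 , 7/9, 15 , 32 , 49, 79 ]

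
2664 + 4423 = 7087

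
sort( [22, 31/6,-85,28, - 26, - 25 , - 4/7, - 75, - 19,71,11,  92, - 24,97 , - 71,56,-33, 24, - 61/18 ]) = [ - 85,-75,-71, - 33, - 26,-25, - 24, - 19  , - 61/18,  -  4/7,  31/6, 11,22, 24,  28,56, 71 , 92 , 97] 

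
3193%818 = 739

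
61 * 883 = 53863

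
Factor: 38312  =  2^3*4789^1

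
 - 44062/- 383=115 + 17/383 = 115.04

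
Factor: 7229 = 7229^1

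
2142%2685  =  2142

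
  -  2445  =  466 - 2911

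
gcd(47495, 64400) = 805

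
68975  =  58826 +10149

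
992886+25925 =1018811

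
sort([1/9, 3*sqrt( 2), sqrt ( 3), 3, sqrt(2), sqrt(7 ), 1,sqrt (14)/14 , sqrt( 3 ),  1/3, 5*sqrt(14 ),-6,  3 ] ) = [-6, 1/9,sqrt( 14) /14,1/3 , 1, sqrt ( 2),sqrt(3),  sqrt( 3 ),sqrt( 7), 3 , 3, 3 *sqrt(2), 5* sqrt(14)]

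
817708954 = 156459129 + 661249825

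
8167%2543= 538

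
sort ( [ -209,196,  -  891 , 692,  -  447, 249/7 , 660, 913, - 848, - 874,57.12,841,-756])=[ - 891 ,-874, - 848, - 756,- 447, -209, 249/7  ,  57.12,196,  660,692, 841, 913 ]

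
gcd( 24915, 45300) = 2265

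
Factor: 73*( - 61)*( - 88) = 391864 = 2^3*11^1*61^1*73^1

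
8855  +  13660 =22515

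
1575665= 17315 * 91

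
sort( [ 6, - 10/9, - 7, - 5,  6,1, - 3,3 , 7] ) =[ - 7, - 5, - 3, - 10/9,  1,3,6 , 6,7 ] 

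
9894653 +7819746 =17714399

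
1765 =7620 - 5855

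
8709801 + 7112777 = 15822578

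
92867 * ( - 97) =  -9008099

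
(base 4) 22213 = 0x2a7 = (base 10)679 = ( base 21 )1B7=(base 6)3051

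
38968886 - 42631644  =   - 3662758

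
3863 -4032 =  - 169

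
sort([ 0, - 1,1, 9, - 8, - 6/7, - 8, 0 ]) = [ - 8, - 8, - 1, - 6/7,0, 0, 1,9]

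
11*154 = 1694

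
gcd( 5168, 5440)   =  272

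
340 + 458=798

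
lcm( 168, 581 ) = 13944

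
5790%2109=1572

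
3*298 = 894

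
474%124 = 102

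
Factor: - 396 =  - 2^2*3^2*11^1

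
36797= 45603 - 8806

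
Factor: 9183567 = 3^1*919^1*3331^1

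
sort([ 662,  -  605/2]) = [ - 605/2, 662 ]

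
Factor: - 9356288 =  - 2^10*9137^1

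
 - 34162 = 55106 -89268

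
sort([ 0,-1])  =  [ - 1,0]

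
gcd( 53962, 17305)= 1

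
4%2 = 0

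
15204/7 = 2172 =2172.00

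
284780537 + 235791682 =520572219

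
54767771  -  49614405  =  5153366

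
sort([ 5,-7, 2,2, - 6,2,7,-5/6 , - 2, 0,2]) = [ - 7,-6,  -  2,-5/6  ,  0,2, 2, 2,2,5,7 ]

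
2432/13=2432/13 = 187.08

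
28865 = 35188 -6323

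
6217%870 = 127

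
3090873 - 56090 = 3034783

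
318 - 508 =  - 190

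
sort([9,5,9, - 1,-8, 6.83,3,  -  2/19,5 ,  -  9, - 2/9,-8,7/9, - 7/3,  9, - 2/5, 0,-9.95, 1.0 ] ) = [ - 9.95, - 9, - 8, - 8, - 7/3, - 1, - 2/5 , - 2/9, - 2/19,0 , 7/9, 1.0, 3,5, 5,6.83,9, 9, 9] 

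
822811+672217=1495028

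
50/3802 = 25/1901 = 0.01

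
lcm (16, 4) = 16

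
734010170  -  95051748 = 638958422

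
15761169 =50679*311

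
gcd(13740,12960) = 60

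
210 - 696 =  - 486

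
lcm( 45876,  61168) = 183504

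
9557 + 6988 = 16545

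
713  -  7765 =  -7052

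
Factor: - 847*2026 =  - 1716022= - 2^1 * 7^1*11^2*1013^1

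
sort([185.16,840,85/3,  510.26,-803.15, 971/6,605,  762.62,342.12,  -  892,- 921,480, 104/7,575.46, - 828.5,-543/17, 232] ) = [ - 921,-892,-828.5, - 803.15, - 543/17,104/7, 85/3,971/6, 185.16, 232, 342.12,480,510.26,  575.46, 605 , 762.62,  840 ]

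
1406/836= 1 + 15/22  =  1.68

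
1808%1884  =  1808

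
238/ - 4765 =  - 238/4765 = -  0.05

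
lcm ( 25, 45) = 225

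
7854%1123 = 1116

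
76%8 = 4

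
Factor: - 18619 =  - 43^1*433^1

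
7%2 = 1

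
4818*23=110814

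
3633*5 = 18165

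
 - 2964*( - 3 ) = 8892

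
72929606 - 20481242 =52448364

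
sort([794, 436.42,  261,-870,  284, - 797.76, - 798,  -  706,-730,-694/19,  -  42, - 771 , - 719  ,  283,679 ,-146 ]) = [ - 870,-798 , - 797.76  ,-771, - 730, - 719 ,-706,-146 , - 42, - 694/19,261,283,284,  436.42,679,794 ]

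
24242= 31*782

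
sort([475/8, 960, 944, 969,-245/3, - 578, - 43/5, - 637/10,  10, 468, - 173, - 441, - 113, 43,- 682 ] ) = [  -  682, - 578, - 441, - 173, - 113, - 245/3,-637/10,- 43/5, 10, 43, 475/8, 468, 944,960, 969 ] 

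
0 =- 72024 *0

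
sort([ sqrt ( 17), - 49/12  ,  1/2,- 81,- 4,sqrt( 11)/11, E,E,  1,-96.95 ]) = [ - 96.95, -81, - 49/12, - 4,sqrt (11)/11,1/2, 1,E,E,sqrt(17 ) ]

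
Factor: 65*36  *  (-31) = -72540 = - 2^2*3^2 *5^1*13^1 * 31^1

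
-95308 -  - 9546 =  - 85762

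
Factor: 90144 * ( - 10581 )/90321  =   -2^5 * 3^2*7^( - 1)*11^( - 1)*17^(- 1 ) * 23^ ( - 1 )*313^1*3527^1 = - 317937888/30107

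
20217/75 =269  +  14/25 =269.56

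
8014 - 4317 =3697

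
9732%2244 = 756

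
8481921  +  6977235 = 15459156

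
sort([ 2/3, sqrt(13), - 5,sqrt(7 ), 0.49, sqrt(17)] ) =[ - 5,  0.49,  2/3,  sqrt(7),  sqrt(13 ),  sqrt(17)]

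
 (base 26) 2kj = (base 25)30g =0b11101100011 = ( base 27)2g1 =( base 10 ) 1891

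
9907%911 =797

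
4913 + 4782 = 9695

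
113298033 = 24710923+88587110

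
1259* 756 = 951804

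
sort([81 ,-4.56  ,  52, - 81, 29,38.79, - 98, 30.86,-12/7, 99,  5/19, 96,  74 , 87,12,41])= [ - 98,-81,-4.56, - 12/7, 5/19,12,29,30.86,38.79, 41,52,74, 81, 87, 96,99] 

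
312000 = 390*800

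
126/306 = 7/17 =0.41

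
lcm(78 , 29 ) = 2262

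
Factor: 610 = 2^1*5^1*61^1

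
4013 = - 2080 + 6093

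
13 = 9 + 4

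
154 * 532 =81928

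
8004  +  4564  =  12568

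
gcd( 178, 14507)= 89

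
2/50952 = 1/25476 = 0.00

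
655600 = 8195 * 80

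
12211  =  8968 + 3243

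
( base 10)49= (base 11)45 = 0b110001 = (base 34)1f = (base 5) 144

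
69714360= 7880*8847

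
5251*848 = 4452848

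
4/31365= 4/31365  =  0.00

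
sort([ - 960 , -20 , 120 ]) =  [ - 960 ,-20,  120 ]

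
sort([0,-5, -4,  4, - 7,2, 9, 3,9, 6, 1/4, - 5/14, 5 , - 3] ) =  [  -  7,-5, - 4, -3,-5/14, 0,1/4, 2,3, 4, 5, 6, 9, 9 ] 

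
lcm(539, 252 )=19404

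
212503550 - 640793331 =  - 428289781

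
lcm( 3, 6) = 6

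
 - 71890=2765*(- 26)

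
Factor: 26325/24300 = 2^( - 2 )*3^( - 1)*13^1  =  13/12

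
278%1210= 278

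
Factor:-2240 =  - 2^6 * 5^1 * 7^1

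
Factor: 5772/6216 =2^( - 1)*7^(  -  1 )*13^1 =13/14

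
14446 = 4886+9560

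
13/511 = 13/511 = 0.03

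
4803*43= 206529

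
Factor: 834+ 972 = 2^1*3^1*7^1*43^1 = 1806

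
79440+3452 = 82892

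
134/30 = 67/15 = 4.47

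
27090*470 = 12732300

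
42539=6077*7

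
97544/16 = 12193/2 = 6096.50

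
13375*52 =695500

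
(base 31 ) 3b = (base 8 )150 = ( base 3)10212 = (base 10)104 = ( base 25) 44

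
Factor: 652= 2^2 * 163^1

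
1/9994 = 1/9994 = 0.00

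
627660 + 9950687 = 10578347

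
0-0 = 0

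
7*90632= 634424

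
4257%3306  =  951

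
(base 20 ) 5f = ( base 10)115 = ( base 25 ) 4f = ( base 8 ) 163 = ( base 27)47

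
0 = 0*4322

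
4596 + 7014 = 11610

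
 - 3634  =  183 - 3817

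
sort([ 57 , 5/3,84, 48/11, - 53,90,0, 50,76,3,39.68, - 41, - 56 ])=[ - 56, - 53, - 41,  0, 5/3, 3,48/11 , 39.68,50,57,76,84, 90]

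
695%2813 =695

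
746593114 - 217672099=528921015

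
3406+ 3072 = 6478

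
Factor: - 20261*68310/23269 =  - 2^1*3^3*5^1*11^1*23^1 * 20261^1 * 23269^ ( - 1) = - 1384028910/23269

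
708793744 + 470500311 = 1179294055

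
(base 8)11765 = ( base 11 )3925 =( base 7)20616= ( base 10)5109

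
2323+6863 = 9186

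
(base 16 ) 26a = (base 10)618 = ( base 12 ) 436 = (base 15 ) 2b3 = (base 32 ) ja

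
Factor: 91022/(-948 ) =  - 45511/474 = - 2^(-1) * 3^( - 1)*71^1* 79^(-1)*641^1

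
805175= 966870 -161695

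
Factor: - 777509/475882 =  - 2^( - 1) * 11^(- 1)*97^( - 1)* 223^( - 1)*409^1*1901^1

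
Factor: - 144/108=-4/3 = - 2^2 * 3^( -1 ) 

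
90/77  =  1 +13/77 =1.17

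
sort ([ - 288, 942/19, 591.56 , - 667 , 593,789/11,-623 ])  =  [ - 667, - 623 , - 288,942/19 , 789/11 , 591.56,593]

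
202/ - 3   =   - 202/3 = - 67.33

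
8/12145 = 8/12145 = 0.00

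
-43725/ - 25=1749/1 = 1749.00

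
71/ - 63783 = - 1 + 63712/63783=-0.00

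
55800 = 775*72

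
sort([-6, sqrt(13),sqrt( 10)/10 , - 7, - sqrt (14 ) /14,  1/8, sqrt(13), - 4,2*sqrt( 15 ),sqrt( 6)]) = [-7,-6, - 4,-sqrt( 14 ) /14 , 1/8,sqrt (10 ) /10, sqrt ( 6) , sqrt( 13),sqrt ( 13),2*sqrt (15 )]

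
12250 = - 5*( - 2450)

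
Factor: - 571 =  - 571^1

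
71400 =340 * 210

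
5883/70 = 5883/70 = 84.04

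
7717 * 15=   115755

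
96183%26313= 17244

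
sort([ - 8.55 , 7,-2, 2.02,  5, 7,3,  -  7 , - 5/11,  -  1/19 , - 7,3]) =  [ - 8.55, - 7, - 7, - 2,-5/11, - 1/19,2.02, 3,  3,5,7 , 7] 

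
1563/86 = 18 + 15/86 =18.17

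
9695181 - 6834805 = 2860376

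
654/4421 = 654/4421 = 0.15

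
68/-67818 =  - 1 + 33875/33909 = -  0.00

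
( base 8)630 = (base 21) J9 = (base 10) 408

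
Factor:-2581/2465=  - 5^( - 1)*17^ ( - 1)*89^1 = -89/85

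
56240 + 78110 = 134350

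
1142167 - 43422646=-42280479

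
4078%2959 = 1119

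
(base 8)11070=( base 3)20101202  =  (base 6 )33332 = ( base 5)122124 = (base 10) 4664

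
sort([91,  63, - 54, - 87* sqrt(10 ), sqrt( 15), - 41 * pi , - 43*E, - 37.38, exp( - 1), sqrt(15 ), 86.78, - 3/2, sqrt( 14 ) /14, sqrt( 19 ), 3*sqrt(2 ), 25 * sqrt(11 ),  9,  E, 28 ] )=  [- 87*sqrt( 10 ), - 41  *  pi, - 43*E, - 54, - 37.38, - 3/2,sqrt( 14) /14, exp( - 1), E,sqrt(15 ), sqrt (15 ),  3*sqrt(2 ),  sqrt(19 ), 9,  28, 63, 25*sqrt(11), 86.78, 91 ]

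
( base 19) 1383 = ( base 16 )1FA1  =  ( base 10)8097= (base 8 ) 17641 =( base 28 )a95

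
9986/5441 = 9986/5441=   1.84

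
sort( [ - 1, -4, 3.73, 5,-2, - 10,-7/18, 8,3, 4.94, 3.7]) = [  -  10, -4,-2, - 1,-7/18, 3, 3.7,  3.73,  4.94,5,8] 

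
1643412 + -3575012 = - 1931600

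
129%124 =5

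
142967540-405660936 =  - 262693396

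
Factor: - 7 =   -  7^1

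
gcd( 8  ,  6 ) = 2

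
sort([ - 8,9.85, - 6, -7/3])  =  [ - 8, - 6, - 7/3,9.85]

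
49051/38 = 1290 + 31/38  =  1290.82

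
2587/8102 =2587/8102 = 0.32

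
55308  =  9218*6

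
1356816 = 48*28267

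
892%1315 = 892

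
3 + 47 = 50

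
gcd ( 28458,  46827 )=9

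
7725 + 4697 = 12422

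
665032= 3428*194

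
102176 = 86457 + 15719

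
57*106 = 6042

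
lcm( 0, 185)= 0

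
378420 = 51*7420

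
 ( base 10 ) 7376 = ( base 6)54052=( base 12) 4328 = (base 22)f56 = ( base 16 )1cd0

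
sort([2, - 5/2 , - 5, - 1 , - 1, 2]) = [ - 5 , - 5/2, - 1,  -  1 , 2, 2 ] 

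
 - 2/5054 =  - 1 + 2526/2527 = - 0.00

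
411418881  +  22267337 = 433686218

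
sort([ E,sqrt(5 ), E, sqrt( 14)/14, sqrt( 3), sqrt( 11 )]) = [ sqrt(14 ) /14,  sqrt (3),sqrt (5), E, E,sqrt(11)]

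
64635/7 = 64635/7 = 9233.57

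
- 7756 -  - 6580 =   -  1176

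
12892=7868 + 5024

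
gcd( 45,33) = 3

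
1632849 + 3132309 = 4765158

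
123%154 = 123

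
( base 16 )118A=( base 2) 1000110001010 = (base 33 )442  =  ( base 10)4490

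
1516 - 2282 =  - 766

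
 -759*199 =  - 151041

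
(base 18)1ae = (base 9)635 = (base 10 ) 518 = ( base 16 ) 206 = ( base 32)g6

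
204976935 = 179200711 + 25776224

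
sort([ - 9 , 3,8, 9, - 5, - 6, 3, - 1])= [ - 9,  -  6,-5,  -  1, 3, 3 , 8, 9 ]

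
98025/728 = 98025/728= 134.65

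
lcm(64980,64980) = 64980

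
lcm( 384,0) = 0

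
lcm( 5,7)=35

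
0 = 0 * 8707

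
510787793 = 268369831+242417962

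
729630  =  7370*99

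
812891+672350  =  1485241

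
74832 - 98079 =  - 23247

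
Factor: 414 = 2^1 * 3^2*23^1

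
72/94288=9/11786 = 0.00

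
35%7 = 0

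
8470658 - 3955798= 4514860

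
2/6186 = 1/3093 = 0.00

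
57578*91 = 5239598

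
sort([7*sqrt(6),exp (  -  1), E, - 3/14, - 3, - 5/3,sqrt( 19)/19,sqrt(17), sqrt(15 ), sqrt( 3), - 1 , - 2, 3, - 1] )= [ - 3, - 2, - 5/3, - 1,  -  1, - 3/14,sqrt(19 )/19, exp( - 1),sqrt( 3) , E,3,sqrt(15),sqrt(17 ), 7*sqrt(6) ] 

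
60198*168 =10113264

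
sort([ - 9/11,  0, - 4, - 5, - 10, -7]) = [  -  10, - 7, - 5, - 4,  -  9/11 , 0]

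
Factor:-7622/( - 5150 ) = 37/25  =  5^( - 2)*37^1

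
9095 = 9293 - 198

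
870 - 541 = 329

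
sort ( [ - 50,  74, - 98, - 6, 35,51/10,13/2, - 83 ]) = [  -  98, - 83, - 50, -6, 51/10, 13/2, 35, 74 ] 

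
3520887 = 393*8959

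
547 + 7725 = 8272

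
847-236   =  611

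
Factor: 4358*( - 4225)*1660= - 2^3*5^3 *13^2*83^1*2179^1= - 30564833000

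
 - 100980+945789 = 844809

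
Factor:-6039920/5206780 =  - 2^2*103^1*733^1*260339^ ( - 1) = -  301996/260339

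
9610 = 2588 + 7022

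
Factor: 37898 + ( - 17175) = 17^1*23^1  *  53^1 =20723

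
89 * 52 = 4628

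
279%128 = 23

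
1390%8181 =1390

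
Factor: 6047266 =2^1*3023633^1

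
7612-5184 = 2428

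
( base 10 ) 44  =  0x2c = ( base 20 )24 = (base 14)32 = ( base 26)1I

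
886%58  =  16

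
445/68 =445/68=6.54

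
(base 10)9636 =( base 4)2112210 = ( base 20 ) 141G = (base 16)25A4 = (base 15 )2cc6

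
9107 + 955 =10062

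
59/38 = 59/38 = 1.55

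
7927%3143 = 1641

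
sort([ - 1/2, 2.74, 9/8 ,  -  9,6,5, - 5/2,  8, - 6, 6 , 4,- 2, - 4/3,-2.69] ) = [ - 9, - 6, -2.69, -5/2,-2, - 4/3, - 1/2,9/8,2.74,4, 5,6,6, 8] 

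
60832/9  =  60832/9 = 6759.11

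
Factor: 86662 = 2^1 * 43331^1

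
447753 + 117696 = 565449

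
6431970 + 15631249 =22063219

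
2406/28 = 1203/14= 85.93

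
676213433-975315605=-299102172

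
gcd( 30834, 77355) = 27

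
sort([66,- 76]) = [ -76,66 ]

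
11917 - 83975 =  - 72058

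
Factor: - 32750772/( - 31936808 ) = 8187693/7984202 = 2^ ( - 1 ) * 3^1 * 17^1 * 37^1*271^(  -  1)*4339^1*14731^( - 1 ) 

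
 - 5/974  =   - 1 + 969/974 = -0.01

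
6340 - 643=5697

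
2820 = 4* 705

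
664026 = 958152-294126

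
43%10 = 3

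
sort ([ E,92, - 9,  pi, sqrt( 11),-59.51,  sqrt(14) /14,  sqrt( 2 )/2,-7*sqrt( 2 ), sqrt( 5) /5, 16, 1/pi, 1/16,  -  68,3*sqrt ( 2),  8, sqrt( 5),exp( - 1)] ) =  [ - 68,-59.51,-7 * sqrt( 2 ),  -  9, 1/16,sqrt( 14)/14, 1/pi,exp(-1),sqrt(5 )/5,sqrt(2) /2,sqrt (5),  E,pi , sqrt( 11 ), 3*sqrt( 2 ), 8,  16 , 92]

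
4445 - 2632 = 1813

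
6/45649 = 6/45649=0.00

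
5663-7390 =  - 1727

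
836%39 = 17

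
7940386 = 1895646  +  6044740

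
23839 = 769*31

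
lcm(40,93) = 3720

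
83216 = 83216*1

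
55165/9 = 55165/9 = 6129.44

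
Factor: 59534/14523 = 578/141 = 2^1*3^( - 1)*17^2*47^(-1)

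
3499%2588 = 911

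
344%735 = 344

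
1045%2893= 1045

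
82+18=100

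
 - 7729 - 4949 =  - 12678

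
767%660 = 107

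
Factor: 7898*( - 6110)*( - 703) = 33924516340 = 2^2*5^1*11^1*13^1*19^1*37^1*47^1*359^1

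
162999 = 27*6037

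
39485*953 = 37629205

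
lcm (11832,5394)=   366792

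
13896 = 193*72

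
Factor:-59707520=  -  2^7*5^1*29^1*3217^1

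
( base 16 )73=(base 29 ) 3S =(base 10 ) 115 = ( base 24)4J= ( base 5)430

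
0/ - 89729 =0/1  =  - 0.00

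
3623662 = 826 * 4387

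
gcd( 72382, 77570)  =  2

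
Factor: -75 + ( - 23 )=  - 98=- 2^1*7^2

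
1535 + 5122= 6657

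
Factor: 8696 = 2^3*1087^1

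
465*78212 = 36368580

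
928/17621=928/17621 = 0.05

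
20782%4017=697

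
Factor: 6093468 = 2^2 * 3^5  *6269^1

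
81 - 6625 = -6544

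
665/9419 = 665/9419= 0.07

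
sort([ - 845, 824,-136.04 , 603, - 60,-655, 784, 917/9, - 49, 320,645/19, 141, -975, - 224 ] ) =[-975,-845, - 655, - 224, - 136.04,-60,-49,645/19,  917/9,141,320, 603, 784, 824 ] 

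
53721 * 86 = 4620006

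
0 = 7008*0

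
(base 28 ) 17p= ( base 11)834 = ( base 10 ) 1005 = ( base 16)3ED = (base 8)1755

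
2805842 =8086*347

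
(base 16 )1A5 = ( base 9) 517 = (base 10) 421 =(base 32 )D5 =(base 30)e1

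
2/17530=1/8765   =  0.00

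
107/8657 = 107/8657 = 0.01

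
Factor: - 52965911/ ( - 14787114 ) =2^(-1 ) * 3^( - 1) * 23^( - 1 )*83^ ( - 1 )  *1291^( - 1)*52965911^1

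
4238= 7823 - 3585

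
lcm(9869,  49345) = 49345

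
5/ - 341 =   -  5/341=- 0.01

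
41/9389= 1/229 = 0.00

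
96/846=16/141=0.11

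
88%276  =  88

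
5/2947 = 5/2947 = 0.00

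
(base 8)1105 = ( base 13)359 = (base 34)h3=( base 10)581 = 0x245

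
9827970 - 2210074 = 7617896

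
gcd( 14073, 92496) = 3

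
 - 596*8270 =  - 4928920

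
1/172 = 1/172 = 0.01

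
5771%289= 280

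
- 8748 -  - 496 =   -  8252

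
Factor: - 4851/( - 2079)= 7/3 = 3^( - 1)*7^1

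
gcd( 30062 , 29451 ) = 1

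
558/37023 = 186/12341 = 0.02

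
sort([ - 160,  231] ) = [ -160,231 ] 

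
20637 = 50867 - 30230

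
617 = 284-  - 333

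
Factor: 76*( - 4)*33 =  - 10032 = - 2^4*3^1 * 11^1*19^1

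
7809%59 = 21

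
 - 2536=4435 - 6971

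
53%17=2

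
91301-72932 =18369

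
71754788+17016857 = 88771645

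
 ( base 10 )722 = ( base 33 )lt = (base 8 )1322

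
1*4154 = 4154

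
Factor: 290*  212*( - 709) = -43589320 =- 2^3*5^1*29^1*53^1*709^1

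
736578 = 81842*9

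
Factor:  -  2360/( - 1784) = 5^1*59^1*223^( - 1) = 295/223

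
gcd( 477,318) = 159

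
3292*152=500384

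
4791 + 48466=53257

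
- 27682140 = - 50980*543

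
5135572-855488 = 4280084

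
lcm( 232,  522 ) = 2088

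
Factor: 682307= 682307^1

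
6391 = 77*83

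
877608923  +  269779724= 1147388647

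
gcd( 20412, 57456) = 756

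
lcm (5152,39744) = 278208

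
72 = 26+46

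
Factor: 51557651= 17^1*23^1*131861^1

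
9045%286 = 179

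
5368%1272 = 280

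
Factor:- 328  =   - 2^3*41^1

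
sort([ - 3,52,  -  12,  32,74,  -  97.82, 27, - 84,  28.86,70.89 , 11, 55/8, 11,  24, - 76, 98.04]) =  [  -  97.82,-84, - 76, - 12,-3, 55/8, 11 , 11,24 , 27,28.86, 32 , 52, 70.89,  74 , 98.04]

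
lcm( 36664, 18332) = 36664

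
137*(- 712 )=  - 97544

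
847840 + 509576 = 1357416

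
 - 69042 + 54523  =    -  14519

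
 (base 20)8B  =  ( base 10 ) 171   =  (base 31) 5g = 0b10101011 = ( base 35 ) 4V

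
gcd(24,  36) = 12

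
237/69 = 79/23 = 3.43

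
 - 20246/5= - 4050 + 4/5 = -4049.20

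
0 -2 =  -  2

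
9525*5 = 47625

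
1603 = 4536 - 2933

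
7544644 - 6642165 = 902479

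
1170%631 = 539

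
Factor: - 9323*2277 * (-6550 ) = 2^1*3^2*5^2 * 11^1* 23^1* 131^1*9323^1 = 139046485050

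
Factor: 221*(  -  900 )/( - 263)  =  2^2*3^2 * 5^2*13^1*17^1*263^ (-1 ) = 198900/263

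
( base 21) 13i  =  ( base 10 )522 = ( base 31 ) GQ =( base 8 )1012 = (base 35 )ew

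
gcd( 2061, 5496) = 687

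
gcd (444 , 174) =6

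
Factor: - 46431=-3^2*7^1 * 11^1*67^1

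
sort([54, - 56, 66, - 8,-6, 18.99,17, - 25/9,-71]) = [ - 71, - 56,-8, - 6,-25/9,17,18.99,54, 66]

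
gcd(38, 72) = 2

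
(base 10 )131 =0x83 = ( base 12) AB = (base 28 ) 4j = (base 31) 47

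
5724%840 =684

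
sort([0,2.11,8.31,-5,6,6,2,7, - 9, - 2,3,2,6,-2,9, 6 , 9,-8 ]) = [ - 9, - 8, - 5 , -2, - 2, 0,2,2, 2.11,3, 6, 6,6,6, 7,8.31, 9,9]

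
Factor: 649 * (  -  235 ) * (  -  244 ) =37213660 = 2^2*5^1 * 11^1 * 47^1*59^1*61^1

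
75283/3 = 75283/3 = 25094.33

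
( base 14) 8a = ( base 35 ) 3h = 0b1111010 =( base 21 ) 5h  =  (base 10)122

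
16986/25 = 679+11/25 = 679.44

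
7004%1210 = 954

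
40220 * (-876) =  - 35232720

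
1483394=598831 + 884563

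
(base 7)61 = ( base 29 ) 1E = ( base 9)47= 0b101011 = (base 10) 43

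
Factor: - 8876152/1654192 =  - 1109519/206774 = - 2^( - 1)*37^1 * 157^1*191^1*103387^(-1)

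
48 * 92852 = 4456896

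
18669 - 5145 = 13524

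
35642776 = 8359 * 4264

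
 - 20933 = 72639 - 93572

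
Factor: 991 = 991^1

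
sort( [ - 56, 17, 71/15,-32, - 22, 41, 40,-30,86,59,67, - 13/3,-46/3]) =[-56,-32,-30 , - 22, - 46/3, - 13/3, 71/15 , 17, 40, 41, 59, 67,86] 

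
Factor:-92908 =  - 2^2*23227^1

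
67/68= 67/68 = 0.99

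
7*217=1519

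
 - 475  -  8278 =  - 8753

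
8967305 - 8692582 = 274723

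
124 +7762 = 7886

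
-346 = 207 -553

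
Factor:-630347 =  - 109^1*5783^1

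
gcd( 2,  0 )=2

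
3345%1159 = 1027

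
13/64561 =13/64561 = 0.00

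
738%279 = 180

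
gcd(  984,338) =2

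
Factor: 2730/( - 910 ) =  - 3  =  - 3^1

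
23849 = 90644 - 66795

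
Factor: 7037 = 31^1*227^1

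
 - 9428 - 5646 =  - 15074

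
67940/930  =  73 + 5/93 = 73.05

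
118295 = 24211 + 94084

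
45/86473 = 45/86473 = 0.00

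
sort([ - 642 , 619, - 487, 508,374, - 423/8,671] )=[ - 642,  -  487 , - 423/8,374, 508, 619, 671]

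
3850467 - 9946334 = - 6095867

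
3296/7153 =3296/7153 = 0.46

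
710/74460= 71/7446 = 0.01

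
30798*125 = 3849750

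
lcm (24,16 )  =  48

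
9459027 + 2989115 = 12448142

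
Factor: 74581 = 13^1*5737^1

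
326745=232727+94018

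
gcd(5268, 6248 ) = 4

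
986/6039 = 986/6039 = 0.16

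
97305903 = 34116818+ 63189085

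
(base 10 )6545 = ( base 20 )g75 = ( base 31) 6P4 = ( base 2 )1100110010001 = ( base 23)C8D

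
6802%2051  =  649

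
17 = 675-658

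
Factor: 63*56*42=148176 = 2^4*3^3*7^3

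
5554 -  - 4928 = 10482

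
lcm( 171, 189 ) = 3591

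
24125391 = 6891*3501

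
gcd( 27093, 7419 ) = 3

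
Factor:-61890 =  - 2^1*3^1*5^1*2063^1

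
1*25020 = 25020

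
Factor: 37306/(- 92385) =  - 2^1*3^( - 2)*5^ (  -  1)*23^1*811^1*2053^(-1)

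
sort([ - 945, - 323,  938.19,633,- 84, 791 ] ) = [ - 945, - 323, - 84,633 , 791, 938.19 ] 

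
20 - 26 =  - 6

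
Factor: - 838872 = -2^3*3^2 * 61^1*191^1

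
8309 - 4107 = 4202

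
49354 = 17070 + 32284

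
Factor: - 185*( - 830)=2^1 * 5^2*37^1 *83^1 =153550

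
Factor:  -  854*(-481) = 410774 = 2^1 * 7^1 * 13^1*37^1*61^1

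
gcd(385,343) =7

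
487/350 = 1 + 137/350=   1.39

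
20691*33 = 682803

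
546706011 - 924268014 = - 377562003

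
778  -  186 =592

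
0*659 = 0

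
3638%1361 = 916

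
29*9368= 271672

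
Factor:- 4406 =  - 2^1*2203^1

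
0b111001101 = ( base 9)562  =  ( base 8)715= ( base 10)461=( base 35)d6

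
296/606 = 148/303  =  0.49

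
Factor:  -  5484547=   -  37^1 * 227^1*653^1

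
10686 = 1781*6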